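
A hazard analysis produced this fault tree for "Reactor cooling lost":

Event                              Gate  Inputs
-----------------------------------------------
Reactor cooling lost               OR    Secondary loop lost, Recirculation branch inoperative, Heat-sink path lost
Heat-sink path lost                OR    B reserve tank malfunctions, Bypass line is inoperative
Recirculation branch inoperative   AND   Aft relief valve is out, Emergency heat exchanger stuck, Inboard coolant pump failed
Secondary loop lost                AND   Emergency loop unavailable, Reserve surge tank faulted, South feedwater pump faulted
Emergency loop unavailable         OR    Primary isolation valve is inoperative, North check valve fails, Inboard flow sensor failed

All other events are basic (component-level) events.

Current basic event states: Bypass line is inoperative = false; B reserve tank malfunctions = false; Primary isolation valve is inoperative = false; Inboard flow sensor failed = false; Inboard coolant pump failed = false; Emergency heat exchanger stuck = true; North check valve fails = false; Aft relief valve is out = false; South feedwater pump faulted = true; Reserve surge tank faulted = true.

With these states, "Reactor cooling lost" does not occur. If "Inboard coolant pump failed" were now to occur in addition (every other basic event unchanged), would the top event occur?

Counterfactual: set "Inboard coolant pump failed" to occurred.
Emergency loop unavailable [OR]: Primary isolation valve is inoperative=not, North check valve fails=not, Inboard flow sensor failed=not → no input occurs → does not occur.
Secondary loop lost [AND]: Emergency loop unavailable=not, Reserve surge tank faulted=occurs, South feedwater pump faulted=occurs → not all inputs occur → does not occur.
Recirculation branch inoperative [AND]: Aft relief valve is out=not, Emergency heat exchanger stuck=occurs, Inboard coolant pump failed=occurs → not all inputs occur → does not occur.
Heat-sink path lost [OR]: B reserve tank malfunctions=not, Bypass line is inoperative=not → no input occurs → does not occur.
Reactor cooling lost [OR]: Secondary loop lost=not, Recirculation branch inoperative=not, Heat-sink path lost=not → no input occurs → does not occur.

No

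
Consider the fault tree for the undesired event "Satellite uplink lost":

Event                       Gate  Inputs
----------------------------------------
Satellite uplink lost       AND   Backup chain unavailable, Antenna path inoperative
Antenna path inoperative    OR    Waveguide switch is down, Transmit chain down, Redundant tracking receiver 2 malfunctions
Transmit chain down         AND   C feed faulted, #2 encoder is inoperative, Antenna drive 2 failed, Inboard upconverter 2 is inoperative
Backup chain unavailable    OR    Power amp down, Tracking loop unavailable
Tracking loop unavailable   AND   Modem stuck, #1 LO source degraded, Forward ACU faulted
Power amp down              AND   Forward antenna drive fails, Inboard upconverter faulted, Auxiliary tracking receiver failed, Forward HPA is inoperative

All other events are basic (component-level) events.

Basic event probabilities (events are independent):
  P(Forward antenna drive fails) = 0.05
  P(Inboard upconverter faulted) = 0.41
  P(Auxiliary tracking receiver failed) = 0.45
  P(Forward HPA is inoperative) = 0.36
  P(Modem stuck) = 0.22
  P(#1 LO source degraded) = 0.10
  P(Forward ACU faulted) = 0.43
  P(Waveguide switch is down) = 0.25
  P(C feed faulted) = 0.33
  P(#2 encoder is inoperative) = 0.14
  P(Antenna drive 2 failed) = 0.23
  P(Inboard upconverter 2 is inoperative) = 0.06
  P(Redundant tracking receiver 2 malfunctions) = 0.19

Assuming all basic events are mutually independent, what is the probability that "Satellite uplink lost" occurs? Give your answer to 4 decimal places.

P(Power amp down) [AND] = 0.05 × 0.41 × 0.45 × 0.36 = 0.003321
P(Tracking loop unavailable) [AND] = 0.22 × 0.10 × 0.43 = 0.009460
P(Backup chain unavailable) [OR] = 1 − (1−0.003321) × (1−0.009460) = 0.012750
P(Transmit chain down) [AND] = 0.33 × 0.14 × 0.23 × 0.06 = 0.000638
P(Antenna path inoperative) [OR] = 1 − (1−0.25) × (1−0.000638) × (1−0.19) = 0.392888
P(Satellite uplink lost) [AND] = 0.012750 × 0.392888 = 0.005009
Rounded to 4 decimal places: P(Satellite uplink lost) ≈ 0.0050.

0.0050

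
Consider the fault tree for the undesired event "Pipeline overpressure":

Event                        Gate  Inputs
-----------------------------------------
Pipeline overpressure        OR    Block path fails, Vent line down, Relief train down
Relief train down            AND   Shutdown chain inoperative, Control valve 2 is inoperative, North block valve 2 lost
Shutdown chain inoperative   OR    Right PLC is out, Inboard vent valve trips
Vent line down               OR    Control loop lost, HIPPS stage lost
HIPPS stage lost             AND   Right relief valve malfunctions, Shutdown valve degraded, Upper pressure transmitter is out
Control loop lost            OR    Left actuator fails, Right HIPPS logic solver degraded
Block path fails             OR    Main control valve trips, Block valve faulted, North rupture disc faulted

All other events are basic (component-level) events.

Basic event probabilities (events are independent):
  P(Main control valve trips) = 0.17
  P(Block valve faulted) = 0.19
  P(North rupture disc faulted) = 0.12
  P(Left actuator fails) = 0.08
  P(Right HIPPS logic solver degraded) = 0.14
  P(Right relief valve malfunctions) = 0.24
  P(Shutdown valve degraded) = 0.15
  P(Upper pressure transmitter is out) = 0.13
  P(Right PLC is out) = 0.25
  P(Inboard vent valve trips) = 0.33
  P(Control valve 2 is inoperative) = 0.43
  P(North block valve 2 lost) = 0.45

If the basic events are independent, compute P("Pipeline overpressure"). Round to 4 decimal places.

0.5789

P(Block path fails) [OR] = 1 − (1−0.17) × (1−0.19) × (1−0.12) = 0.408376
P(Control loop lost) [OR] = 1 − (1−0.08) × (1−0.14) = 0.208800
P(HIPPS stage lost) [AND] = 0.24 × 0.15 × 0.13 = 0.004680
P(Vent line down) [OR] = 1 − (1−0.208800) × (1−0.004680) = 0.212503
P(Shutdown chain inoperative) [OR] = 1 − (1−0.25) × (1−0.33) = 0.497500
P(Relief train down) [AND] = 0.497500 × 0.43 × 0.45 = 0.096266
P(Pipeline overpressure) [OR] = 1 − (1−0.408376) × (1−0.212503) × (1−0.096266) = 0.578948
Rounded to 4 decimal places: P(Pipeline overpressure) ≈ 0.5789.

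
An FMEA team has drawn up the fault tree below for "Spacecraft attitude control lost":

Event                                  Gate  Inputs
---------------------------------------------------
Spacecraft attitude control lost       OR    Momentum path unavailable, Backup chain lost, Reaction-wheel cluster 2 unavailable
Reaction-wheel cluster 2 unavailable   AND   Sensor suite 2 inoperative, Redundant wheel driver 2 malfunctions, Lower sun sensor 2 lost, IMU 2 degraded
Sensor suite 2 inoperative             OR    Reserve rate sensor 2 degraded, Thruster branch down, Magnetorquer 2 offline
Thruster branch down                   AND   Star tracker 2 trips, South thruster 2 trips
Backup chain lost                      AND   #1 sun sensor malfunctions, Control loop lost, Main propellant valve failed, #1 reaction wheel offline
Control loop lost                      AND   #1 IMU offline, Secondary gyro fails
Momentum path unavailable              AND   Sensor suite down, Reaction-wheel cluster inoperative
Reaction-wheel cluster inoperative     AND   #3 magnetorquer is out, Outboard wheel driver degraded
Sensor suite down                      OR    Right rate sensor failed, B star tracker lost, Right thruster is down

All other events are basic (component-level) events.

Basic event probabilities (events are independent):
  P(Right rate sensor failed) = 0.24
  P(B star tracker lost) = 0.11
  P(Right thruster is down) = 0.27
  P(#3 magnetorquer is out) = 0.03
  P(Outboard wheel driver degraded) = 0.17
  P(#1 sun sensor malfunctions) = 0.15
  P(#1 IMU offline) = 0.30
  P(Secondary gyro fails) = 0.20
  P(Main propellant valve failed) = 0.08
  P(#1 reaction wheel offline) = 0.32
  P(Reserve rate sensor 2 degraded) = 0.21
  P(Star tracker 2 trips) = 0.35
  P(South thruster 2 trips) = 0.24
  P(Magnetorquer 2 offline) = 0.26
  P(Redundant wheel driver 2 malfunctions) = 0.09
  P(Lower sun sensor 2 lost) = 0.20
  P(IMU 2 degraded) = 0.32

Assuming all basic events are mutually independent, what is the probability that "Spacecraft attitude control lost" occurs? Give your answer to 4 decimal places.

P(Sensor suite down) [OR] = 1 − (1−0.24) × (1−0.11) × (1−0.27) = 0.506228
P(Reaction-wheel cluster inoperative) [AND] = 0.03 × 0.17 = 0.005100
P(Momentum path unavailable) [AND] = 0.506228 × 0.005100 = 0.002582
P(Control loop lost) [AND] = 0.30 × 0.20 = 0.060000
P(Backup chain lost) [AND] = 0.15 × 0.060000 × 0.08 × 0.32 = 0.000230
P(Thruster branch down) [AND] = 0.35 × 0.24 = 0.084000
P(Sensor suite 2 inoperative) [OR] = 1 − (1−0.21) × (1−0.084000) × (1−0.26) = 0.464506
P(Reaction-wheel cluster 2 unavailable) [AND] = 0.464506 × 0.09 × 0.20 × 0.32 = 0.002676
P(Spacecraft attitude control lost) [OR] = 1 − (1−0.002582) × (1−0.000230) × (1−0.002676) = 0.005480
Rounded to 4 decimal places: P(Spacecraft attitude control lost) ≈ 0.0055.

0.0055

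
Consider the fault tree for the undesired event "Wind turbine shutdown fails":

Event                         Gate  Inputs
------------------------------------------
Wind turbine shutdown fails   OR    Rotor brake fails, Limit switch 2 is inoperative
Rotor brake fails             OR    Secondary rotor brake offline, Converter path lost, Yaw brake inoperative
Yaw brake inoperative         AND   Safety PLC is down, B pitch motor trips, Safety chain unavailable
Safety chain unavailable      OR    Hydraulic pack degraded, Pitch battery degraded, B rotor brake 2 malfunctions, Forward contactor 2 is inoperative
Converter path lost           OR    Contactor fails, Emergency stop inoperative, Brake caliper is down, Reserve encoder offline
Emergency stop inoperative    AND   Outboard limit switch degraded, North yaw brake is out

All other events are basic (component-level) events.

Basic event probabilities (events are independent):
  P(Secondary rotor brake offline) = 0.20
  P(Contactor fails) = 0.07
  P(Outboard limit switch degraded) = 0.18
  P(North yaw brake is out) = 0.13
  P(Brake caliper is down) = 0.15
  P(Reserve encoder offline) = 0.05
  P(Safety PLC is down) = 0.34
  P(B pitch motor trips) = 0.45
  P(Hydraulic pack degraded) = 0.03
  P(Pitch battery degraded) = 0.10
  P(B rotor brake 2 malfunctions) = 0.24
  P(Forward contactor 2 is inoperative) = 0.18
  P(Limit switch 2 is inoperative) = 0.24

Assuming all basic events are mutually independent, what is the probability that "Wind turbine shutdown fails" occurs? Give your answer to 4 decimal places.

0.5852

P(Emergency stop inoperative) [AND] = 0.18 × 0.13 = 0.023400
P(Converter path lost) [OR] = 1 − (1−0.07) × (1−0.023400) × (1−0.15) × (1−0.05) = 0.266598
P(Safety chain unavailable) [OR] = 1 − (1−0.03) × (1−0.10) × (1−0.24) × (1−0.18) = 0.455946
P(Yaw brake inoperative) [AND] = 0.34 × 0.45 × 0.455946 = 0.069760
P(Rotor brake fails) [OR] = 1 − (1−0.20) × (1−0.266598) × (1−0.069760) = 0.454208
P(Wind turbine shutdown fails) [OR] = 1 − (1−0.454208) × (1−0.24) = 0.585198
Rounded to 4 decimal places: P(Wind turbine shutdown fails) ≈ 0.5852.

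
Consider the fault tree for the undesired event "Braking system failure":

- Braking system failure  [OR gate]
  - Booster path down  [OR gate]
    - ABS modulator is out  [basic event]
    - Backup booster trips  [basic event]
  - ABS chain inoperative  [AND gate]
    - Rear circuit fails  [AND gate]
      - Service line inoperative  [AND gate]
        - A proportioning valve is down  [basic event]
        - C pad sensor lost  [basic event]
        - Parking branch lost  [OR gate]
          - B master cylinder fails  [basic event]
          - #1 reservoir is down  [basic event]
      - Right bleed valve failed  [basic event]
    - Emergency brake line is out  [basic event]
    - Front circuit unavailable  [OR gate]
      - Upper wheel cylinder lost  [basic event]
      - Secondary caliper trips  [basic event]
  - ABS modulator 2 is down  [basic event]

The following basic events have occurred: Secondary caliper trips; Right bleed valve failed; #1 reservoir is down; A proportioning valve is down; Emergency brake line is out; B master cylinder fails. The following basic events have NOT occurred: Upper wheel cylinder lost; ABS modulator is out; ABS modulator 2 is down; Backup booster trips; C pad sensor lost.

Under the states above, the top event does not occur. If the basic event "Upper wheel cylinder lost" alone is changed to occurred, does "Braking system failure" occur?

Counterfactual: set "Upper wheel cylinder lost" to occurred.
Booster path down [OR]: ABS modulator is out=not, Backup booster trips=not → no input occurs → does not occur.
Parking branch lost [OR]: B master cylinder fails=occurs, #1 reservoir is down=occurs → at least one input occurs → occurs.
Service line inoperative [AND]: A proportioning valve is down=occurs, C pad sensor lost=not, Parking branch lost=occurs → not all inputs occur → does not occur.
Rear circuit fails [AND]: Service line inoperative=not, Right bleed valve failed=occurs → not all inputs occur → does not occur.
Front circuit unavailable [OR]: Upper wheel cylinder lost=occurs, Secondary caliper trips=occurs → at least one input occurs → occurs.
ABS chain inoperative [AND]: Rear circuit fails=not, Emergency brake line is out=occurs, Front circuit unavailable=occurs → not all inputs occur → does not occur.
Braking system failure [OR]: Booster path down=not, ABS chain inoperative=not, ABS modulator 2 is down=not → no input occurs → does not occur.

No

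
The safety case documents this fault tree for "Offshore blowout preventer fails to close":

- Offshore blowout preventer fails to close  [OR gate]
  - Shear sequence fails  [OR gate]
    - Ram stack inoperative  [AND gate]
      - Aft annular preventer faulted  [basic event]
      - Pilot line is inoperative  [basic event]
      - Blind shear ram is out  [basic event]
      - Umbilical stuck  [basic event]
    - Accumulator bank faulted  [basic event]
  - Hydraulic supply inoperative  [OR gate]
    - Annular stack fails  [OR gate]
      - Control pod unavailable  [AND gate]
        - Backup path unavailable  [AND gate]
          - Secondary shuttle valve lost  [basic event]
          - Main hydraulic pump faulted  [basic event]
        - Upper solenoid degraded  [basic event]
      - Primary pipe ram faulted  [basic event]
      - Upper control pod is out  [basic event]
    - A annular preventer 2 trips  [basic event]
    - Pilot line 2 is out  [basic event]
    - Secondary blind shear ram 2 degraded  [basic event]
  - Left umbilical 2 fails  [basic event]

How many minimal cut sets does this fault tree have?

9

Ram stack inoperative [AND]: one cut set from each child combined → 1 × 1 × 1 × 1 = 1 cut set(s).
Shear sequence fails [OR]: union of children's cut sets → 2 cut set(s).
Backup path unavailable [AND]: one cut set from each child combined → 1 × 1 = 1 cut set(s).
Control pod unavailable [AND]: one cut set from each child combined → 1 × 1 = 1 cut set(s).
Annular stack fails [OR]: union of children's cut sets → 3 cut set(s).
Hydraulic supply inoperative [OR]: union of children's cut sets → 6 cut set(s).
Offshore blowout preventer fails to close [OR]: union of children's cut sets → 9 cut set(s).
Minimal cut sets: {Aft annular preventer faulted, Blind shear ram is out, Pilot line is inoperative, Umbilical stuck}; {Accumulator bank faulted}; {Main hydraulic pump faulted, Secondary shuttle valve lost, Upper solenoid degraded}; {Primary pipe ram faulted}; {Upper control pod is out}; {A annular preventer 2 trips}; {Pilot line 2 is out}; {Secondary blind shear ram 2 degraded}; {Left umbilical 2 fails}.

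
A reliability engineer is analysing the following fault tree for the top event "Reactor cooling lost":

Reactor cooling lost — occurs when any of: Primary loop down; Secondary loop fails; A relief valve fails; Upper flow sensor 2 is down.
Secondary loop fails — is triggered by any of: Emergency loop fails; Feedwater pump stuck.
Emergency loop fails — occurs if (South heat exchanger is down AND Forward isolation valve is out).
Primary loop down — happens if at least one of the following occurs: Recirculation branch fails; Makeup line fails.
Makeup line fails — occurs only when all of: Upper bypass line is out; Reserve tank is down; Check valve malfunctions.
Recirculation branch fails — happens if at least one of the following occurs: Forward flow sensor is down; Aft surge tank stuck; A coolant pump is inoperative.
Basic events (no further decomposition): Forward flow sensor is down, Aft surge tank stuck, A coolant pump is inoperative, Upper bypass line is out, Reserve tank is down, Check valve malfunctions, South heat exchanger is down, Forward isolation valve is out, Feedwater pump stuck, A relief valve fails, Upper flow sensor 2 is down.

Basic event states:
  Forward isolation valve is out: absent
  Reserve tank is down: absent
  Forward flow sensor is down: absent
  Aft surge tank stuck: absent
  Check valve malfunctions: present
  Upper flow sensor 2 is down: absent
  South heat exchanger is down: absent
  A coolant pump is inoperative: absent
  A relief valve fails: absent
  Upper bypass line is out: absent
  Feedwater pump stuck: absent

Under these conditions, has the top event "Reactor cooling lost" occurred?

Recirculation branch fails [OR]: Forward flow sensor is down=not, Aft surge tank stuck=not, A coolant pump is inoperative=not → no input occurs → does not occur.
Makeup line fails [AND]: Upper bypass line is out=not, Reserve tank is down=not, Check valve malfunctions=occurs → not all inputs occur → does not occur.
Primary loop down [OR]: Recirculation branch fails=not, Makeup line fails=not → no input occurs → does not occur.
Emergency loop fails [AND]: South heat exchanger is down=not, Forward isolation valve is out=not → not all inputs occur → does not occur.
Secondary loop fails [OR]: Emergency loop fails=not, Feedwater pump stuck=not → no input occurs → does not occur.
Reactor cooling lost [OR]: Primary loop down=not, Secondary loop fails=not, A relief valve fails=not, Upper flow sensor 2 is down=not → no input occurs → does not occur.

No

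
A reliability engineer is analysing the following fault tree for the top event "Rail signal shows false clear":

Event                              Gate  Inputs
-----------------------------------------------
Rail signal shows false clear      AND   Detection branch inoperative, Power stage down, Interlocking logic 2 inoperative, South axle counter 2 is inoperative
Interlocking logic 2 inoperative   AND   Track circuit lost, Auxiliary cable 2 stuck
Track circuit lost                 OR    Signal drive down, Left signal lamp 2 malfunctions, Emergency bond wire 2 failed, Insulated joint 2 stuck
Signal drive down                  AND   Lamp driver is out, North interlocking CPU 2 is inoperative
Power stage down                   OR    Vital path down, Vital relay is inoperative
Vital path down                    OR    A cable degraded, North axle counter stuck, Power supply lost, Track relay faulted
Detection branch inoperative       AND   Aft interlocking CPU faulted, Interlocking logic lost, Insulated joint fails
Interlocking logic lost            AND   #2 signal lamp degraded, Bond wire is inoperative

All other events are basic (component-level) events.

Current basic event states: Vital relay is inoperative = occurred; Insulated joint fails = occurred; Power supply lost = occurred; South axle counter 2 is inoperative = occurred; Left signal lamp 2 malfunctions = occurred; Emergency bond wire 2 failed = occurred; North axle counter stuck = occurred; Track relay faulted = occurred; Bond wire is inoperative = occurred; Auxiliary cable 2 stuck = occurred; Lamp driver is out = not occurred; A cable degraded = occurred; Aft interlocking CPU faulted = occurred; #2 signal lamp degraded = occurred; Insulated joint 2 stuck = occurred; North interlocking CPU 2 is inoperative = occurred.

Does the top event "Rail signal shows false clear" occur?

Yes

Interlocking logic lost [AND]: #2 signal lamp degraded=occurs, Bond wire is inoperative=occurs → all inputs occur → occurs.
Detection branch inoperative [AND]: Aft interlocking CPU faulted=occurs, Interlocking logic lost=occurs, Insulated joint fails=occurs → all inputs occur → occurs.
Vital path down [OR]: A cable degraded=occurs, North axle counter stuck=occurs, Power supply lost=occurs, Track relay faulted=occurs → at least one input occurs → occurs.
Power stage down [OR]: Vital path down=occurs, Vital relay is inoperative=occurs → at least one input occurs → occurs.
Signal drive down [AND]: Lamp driver is out=not, North interlocking CPU 2 is inoperative=occurs → not all inputs occur → does not occur.
Track circuit lost [OR]: Signal drive down=not, Left signal lamp 2 malfunctions=occurs, Emergency bond wire 2 failed=occurs, Insulated joint 2 stuck=occurs → at least one input occurs → occurs.
Interlocking logic 2 inoperative [AND]: Track circuit lost=occurs, Auxiliary cable 2 stuck=occurs → all inputs occur → occurs.
Rail signal shows false clear [AND]: Detection branch inoperative=occurs, Power stage down=occurs, Interlocking logic 2 inoperative=occurs, South axle counter 2 is inoperative=occurs → all inputs occur → occurs.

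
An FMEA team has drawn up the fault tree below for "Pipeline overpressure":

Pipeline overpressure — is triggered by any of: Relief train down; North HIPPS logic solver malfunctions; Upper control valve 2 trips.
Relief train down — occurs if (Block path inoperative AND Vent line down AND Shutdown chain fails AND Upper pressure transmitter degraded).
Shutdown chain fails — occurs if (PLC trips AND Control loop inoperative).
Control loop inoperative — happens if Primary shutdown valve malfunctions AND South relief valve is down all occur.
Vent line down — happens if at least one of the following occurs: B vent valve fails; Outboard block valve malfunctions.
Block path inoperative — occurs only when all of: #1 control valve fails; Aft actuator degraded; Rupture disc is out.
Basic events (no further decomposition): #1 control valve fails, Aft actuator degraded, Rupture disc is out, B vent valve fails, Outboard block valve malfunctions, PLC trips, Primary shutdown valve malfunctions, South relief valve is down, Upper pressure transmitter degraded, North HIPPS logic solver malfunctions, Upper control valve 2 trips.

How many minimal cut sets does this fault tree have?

Block path inoperative [AND]: one cut set from each child combined → 1 × 1 × 1 = 1 cut set(s).
Vent line down [OR]: union of children's cut sets → 2 cut set(s).
Control loop inoperative [AND]: one cut set from each child combined → 1 × 1 = 1 cut set(s).
Shutdown chain fails [AND]: one cut set from each child combined → 1 × 1 = 1 cut set(s).
Relief train down [AND]: one cut set from each child combined → 1 × 2 × 1 × 1 = 2 cut set(s).
Pipeline overpressure [OR]: union of children's cut sets → 4 cut set(s).
Minimal cut sets: {#1 control valve fails, Aft actuator degraded, B vent valve fails, PLC trips, Primary shutdown valve malfunctions, Rupture disc is out, South relief valve is down, Upper pressure transmitter degraded}; {#1 control valve fails, Aft actuator degraded, Outboard block valve malfunctions, PLC trips, Primary shutdown valve malfunctions, Rupture disc is out, South relief valve is down, Upper pressure transmitter degraded}; {North HIPPS logic solver malfunctions}; {Upper control valve 2 trips}.

4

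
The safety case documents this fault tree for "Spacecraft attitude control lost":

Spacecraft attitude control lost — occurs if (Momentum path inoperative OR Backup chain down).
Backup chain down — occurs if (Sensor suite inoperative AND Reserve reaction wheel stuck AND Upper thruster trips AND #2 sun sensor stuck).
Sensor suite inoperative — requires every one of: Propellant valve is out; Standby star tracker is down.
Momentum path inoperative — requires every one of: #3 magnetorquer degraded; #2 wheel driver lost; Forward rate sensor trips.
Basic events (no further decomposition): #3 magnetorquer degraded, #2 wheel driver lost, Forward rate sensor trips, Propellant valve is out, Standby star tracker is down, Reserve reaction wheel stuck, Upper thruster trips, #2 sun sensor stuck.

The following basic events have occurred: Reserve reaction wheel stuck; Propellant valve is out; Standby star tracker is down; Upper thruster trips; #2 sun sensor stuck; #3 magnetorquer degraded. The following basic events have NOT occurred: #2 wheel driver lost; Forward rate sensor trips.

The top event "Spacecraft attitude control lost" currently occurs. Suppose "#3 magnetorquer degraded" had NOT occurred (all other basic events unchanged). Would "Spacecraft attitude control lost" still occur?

Counterfactual: set "#3 magnetorquer degraded" to not occurred.
Momentum path inoperative [AND]: #3 magnetorquer degraded=not, #2 wheel driver lost=not, Forward rate sensor trips=not → not all inputs occur → does not occur.
Sensor suite inoperative [AND]: Propellant valve is out=occurs, Standby star tracker is down=occurs → all inputs occur → occurs.
Backup chain down [AND]: Sensor suite inoperative=occurs, Reserve reaction wheel stuck=occurs, Upper thruster trips=occurs, #2 sun sensor stuck=occurs → all inputs occur → occurs.
Spacecraft attitude control lost [OR]: Momentum path inoperative=not, Backup chain down=occurs → at least one input occurs → occurs.

Yes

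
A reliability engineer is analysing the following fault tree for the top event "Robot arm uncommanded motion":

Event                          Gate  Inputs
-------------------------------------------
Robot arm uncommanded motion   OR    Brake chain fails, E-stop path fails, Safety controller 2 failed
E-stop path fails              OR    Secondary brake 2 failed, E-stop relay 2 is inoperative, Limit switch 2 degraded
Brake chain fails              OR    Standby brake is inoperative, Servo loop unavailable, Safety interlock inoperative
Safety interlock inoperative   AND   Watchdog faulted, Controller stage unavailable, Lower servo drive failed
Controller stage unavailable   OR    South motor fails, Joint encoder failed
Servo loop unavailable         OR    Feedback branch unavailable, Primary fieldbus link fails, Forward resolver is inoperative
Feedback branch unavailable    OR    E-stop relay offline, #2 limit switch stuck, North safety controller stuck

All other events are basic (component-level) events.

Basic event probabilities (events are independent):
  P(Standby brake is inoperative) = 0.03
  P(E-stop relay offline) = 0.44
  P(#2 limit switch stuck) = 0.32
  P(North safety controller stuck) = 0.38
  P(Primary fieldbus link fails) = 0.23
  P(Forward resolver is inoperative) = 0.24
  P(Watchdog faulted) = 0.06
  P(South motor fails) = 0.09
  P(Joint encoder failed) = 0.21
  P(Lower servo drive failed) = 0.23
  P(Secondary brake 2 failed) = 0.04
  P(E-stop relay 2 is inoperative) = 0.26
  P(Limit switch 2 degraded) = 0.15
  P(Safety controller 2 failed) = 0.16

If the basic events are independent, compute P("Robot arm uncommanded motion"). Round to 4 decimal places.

0.9323

P(Feedback branch unavailable) [OR] = 1 − (1−0.44) × (1−0.32) × (1−0.38) = 0.763904
P(Servo loop unavailable) [OR] = 1 − (1−0.763904) × (1−0.23) × (1−0.24) = 0.861837
P(Controller stage unavailable) [OR] = 1 − (1−0.09) × (1−0.21) = 0.281100
P(Safety interlock inoperative) [AND] = 0.06 × 0.281100 × 0.23 = 0.003879
P(Brake chain fails) [OR] = 1 − (1−0.03) × (1−0.861837) × (1−0.003879) = 0.866502
P(E-stop path fails) [OR] = 1 − (1−0.04) × (1−0.26) × (1−0.15) = 0.396160
P(Robot arm uncommanded motion) [OR] = 1 − (1−0.866502) × (1−0.396160) × (1−0.16) = 0.932286
Rounded to 4 decimal places: P(Robot arm uncommanded motion) ≈ 0.9323.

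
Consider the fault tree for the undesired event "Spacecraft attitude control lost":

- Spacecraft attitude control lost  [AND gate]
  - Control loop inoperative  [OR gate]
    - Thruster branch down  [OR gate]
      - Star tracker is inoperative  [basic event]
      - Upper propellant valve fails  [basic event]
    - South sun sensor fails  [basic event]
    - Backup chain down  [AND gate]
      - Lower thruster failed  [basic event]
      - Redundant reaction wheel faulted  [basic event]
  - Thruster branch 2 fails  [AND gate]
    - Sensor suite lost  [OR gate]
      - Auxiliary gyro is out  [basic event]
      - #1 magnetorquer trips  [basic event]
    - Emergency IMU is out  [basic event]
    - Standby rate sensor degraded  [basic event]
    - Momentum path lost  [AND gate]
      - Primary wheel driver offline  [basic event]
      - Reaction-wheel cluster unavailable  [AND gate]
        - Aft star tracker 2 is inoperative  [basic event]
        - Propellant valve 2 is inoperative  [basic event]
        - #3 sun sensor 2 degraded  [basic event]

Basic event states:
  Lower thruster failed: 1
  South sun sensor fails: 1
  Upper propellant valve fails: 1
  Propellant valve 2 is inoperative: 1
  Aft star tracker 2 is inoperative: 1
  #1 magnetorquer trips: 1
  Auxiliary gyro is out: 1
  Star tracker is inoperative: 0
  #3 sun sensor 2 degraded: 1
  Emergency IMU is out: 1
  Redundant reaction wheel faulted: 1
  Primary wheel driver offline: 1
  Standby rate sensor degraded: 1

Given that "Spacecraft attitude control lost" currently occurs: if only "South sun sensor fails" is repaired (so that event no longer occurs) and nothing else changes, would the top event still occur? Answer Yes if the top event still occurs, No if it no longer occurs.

Yes

Counterfactual: set "South sun sensor fails" to not occurred.
Thruster branch down [OR]: Star tracker is inoperative=not, Upper propellant valve fails=occurs → at least one input occurs → occurs.
Backup chain down [AND]: Lower thruster failed=occurs, Redundant reaction wheel faulted=occurs → all inputs occur → occurs.
Control loop inoperative [OR]: Thruster branch down=occurs, South sun sensor fails=not, Backup chain down=occurs → at least one input occurs → occurs.
Sensor suite lost [OR]: Auxiliary gyro is out=occurs, #1 magnetorquer trips=occurs → at least one input occurs → occurs.
Reaction-wheel cluster unavailable [AND]: Aft star tracker 2 is inoperative=occurs, Propellant valve 2 is inoperative=occurs, #3 sun sensor 2 degraded=occurs → all inputs occur → occurs.
Momentum path lost [AND]: Primary wheel driver offline=occurs, Reaction-wheel cluster unavailable=occurs → all inputs occur → occurs.
Thruster branch 2 fails [AND]: Sensor suite lost=occurs, Emergency IMU is out=occurs, Standby rate sensor degraded=occurs, Momentum path lost=occurs → all inputs occur → occurs.
Spacecraft attitude control lost [AND]: Control loop inoperative=occurs, Thruster branch 2 fails=occurs → all inputs occur → occurs.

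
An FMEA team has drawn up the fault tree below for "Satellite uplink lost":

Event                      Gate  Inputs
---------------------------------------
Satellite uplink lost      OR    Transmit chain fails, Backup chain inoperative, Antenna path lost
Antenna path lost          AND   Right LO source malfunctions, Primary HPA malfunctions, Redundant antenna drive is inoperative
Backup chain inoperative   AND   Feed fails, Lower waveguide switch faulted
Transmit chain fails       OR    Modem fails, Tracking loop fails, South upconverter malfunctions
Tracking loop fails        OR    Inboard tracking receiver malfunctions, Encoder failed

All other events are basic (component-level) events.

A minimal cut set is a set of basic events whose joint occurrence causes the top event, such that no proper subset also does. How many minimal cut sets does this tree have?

Tracking loop fails [OR]: union of children's cut sets → 2 cut set(s).
Transmit chain fails [OR]: union of children's cut sets → 4 cut set(s).
Backup chain inoperative [AND]: one cut set from each child combined → 1 × 1 = 1 cut set(s).
Antenna path lost [AND]: one cut set from each child combined → 1 × 1 × 1 = 1 cut set(s).
Satellite uplink lost [OR]: union of children's cut sets → 6 cut set(s).
Minimal cut sets: {Modem fails}; {Inboard tracking receiver malfunctions}; {Encoder failed}; {South upconverter malfunctions}; {Feed fails, Lower waveguide switch faulted}; {Primary HPA malfunctions, Redundant antenna drive is inoperative, Right LO source malfunctions}.

6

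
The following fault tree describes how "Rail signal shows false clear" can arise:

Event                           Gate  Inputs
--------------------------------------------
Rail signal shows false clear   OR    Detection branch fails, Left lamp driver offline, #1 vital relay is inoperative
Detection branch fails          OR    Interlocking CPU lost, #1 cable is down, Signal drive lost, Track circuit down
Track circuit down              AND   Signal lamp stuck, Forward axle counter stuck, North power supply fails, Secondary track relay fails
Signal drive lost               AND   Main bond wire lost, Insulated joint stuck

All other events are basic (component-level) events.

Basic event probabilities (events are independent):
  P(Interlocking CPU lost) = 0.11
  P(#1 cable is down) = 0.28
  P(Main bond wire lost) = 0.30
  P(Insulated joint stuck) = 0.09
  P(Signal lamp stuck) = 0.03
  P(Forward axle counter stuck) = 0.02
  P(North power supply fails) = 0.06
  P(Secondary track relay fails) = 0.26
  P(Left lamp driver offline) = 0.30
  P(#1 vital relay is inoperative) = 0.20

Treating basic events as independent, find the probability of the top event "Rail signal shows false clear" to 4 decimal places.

P(Signal drive lost) [AND] = 0.30 × 0.09 = 0.027000
P(Track circuit down) [AND] = 0.03 × 0.02 × 0.06 × 0.26 = 0.000009
P(Detection branch fails) [OR] = 1 − (1−0.11) × (1−0.28) × (1−0.027000) × (1−0.000009) = 0.376507
P(Rail signal shows false clear) [OR] = 1 − (1−0.376507) × (1−0.30) × (1−0.20) = 0.650844
Rounded to 4 decimal places: P(Rail signal shows false clear) ≈ 0.6508.

0.6508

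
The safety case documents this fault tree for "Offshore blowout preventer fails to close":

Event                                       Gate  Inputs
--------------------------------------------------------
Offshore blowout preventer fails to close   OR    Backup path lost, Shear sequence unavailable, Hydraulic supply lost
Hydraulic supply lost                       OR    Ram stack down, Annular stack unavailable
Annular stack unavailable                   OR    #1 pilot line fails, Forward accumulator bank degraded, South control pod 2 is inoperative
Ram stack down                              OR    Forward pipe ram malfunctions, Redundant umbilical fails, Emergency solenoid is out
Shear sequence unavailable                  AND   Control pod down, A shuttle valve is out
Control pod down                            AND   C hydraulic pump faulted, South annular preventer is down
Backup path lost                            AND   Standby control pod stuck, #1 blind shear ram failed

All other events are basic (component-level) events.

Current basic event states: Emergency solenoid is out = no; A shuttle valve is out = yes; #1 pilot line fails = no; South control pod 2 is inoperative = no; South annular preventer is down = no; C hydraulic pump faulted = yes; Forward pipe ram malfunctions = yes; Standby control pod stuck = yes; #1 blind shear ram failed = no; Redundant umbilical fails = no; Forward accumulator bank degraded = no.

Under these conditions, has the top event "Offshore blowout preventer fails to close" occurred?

Backup path lost [AND]: Standby control pod stuck=occurs, #1 blind shear ram failed=not → not all inputs occur → does not occur.
Control pod down [AND]: C hydraulic pump faulted=occurs, South annular preventer is down=not → not all inputs occur → does not occur.
Shear sequence unavailable [AND]: Control pod down=not, A shuttle valve is out=occurs → not all inputs occur → does not occur.
Ram stack down [OR]: Forward pipe ram malfunctions=occurs, Redundant umbilical fails=not, Emergency solenoid is out=not → at least one input occurs → occurs.
Annular stack unavailable [OR]: #1 pilot line fails=not, Forward accumulator bank degraded=not, South control pod 2 is inoperative=not → no input occurs → does not occur.
Hydraulic supply lost [OR]: Ram stack down=occurs, Annular stack unavailable=not → at least one input occurs → occurs.
Offshore blowout preventer fails to close [OR]: Backup path lost=not, Shear sequence unavailable=not, Hydraulic supply lost=occurs → at least one input occurs → occurs.

Yes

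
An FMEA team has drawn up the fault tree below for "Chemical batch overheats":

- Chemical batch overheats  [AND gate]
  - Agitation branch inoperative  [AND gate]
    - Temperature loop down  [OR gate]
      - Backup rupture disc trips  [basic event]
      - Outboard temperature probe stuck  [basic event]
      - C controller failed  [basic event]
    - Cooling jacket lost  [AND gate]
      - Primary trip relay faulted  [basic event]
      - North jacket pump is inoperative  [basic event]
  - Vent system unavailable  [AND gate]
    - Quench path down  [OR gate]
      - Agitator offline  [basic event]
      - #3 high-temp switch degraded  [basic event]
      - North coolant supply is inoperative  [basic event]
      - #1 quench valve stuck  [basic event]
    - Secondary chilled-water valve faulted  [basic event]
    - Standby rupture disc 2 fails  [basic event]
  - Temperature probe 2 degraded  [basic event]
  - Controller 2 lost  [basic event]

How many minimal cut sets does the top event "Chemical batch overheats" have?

Temperature loop down [OR]: union of children's cut sets → 3 cut set(s).
Cooling jacket lost [AND]: one cut set from each child combined → 1 × 1 = 1 cut set(s).
Agitation branch inoperative [AND]: one cut set from each child combined → 3 × 1 = 3 cut set(s).
Quench path down [OR]: union of children's cut sets → 4 cut set(s).
Vent system unavailable [AND]: one cut set from each child combined → 4 × 1 × 1 = 4 cut set(s).
Chemical batch overheats [AND]: one cut set from each child combined → 3 × 4 × 1 × 1 = 12 cut set(s).

12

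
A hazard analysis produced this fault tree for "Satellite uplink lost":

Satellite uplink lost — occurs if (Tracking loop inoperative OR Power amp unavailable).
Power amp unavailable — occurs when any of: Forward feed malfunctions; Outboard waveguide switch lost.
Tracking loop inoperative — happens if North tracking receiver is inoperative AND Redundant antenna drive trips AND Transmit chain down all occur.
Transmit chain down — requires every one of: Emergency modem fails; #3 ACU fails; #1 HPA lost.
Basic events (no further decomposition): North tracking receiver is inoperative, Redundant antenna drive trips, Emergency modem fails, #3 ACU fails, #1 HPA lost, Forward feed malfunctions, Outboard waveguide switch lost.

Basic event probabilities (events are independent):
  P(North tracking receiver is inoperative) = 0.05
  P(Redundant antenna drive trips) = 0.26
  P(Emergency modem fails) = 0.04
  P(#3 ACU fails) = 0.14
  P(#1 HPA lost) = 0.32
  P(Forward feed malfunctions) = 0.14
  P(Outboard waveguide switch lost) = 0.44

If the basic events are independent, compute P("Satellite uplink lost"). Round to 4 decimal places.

0.5184

P(Transmit chain down) [AND] = 0.04 × 0.14 × 0.32 = 0.001792
P(Tracking loop inoperative) [AND] = 0.05 × 0.26 × 0.001792 = 0.000023
P(Power amp unavailable) [OR] = 1 − (1−0.14) × (1−0.44) = 0.518400
P(Satellite uplink lost) [OR] = 1 − (1−0.000023) × (1−0.518400) = 0.518411
Rounded to 4 decimal places: P(Satellite uplink lost) ≈ 0.5184.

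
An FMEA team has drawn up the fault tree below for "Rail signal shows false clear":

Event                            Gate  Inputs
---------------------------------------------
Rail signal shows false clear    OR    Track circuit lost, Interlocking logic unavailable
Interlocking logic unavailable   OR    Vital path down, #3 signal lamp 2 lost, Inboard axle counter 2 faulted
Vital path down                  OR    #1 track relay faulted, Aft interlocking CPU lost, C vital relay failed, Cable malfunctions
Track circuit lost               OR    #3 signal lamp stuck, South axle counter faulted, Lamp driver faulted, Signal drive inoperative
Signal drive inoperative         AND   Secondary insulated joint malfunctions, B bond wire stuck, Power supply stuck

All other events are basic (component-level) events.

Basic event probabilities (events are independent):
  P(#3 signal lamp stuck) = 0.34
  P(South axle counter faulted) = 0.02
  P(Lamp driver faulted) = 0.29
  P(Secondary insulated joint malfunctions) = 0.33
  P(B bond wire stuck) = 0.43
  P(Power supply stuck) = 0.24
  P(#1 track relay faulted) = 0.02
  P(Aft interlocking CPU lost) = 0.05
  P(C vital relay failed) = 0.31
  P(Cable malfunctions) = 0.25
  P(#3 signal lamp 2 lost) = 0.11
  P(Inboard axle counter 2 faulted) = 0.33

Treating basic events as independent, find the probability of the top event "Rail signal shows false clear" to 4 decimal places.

P(Signal drive inoperative) [AND] = 0.33 × 0.43 × 0.24 = 0.034056
P(Track circuit lost) [OR] = 1 − (1−0.34) × (1−0.02) × (1−0.29) × (1−0.034056) = 0.556411
P(Vital path down) [OR] = 1 − (1−0.02) × (1−0.05) × (1−0.31) × (1−0.25) = 0.518208
P(Interlocking logic unavailable) [OR] = 1 − (1−0.518208) × (1−0.11) × (1−0.33) = 0.712707
P(Rail signal shows false clear) [OR] = 1 − (1−0.556411) × (1−0.712707) = 0.872560
Rounded to 4 decimal places: P(Rail signal shows false clear) ≈ 0.8726.

0.8726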